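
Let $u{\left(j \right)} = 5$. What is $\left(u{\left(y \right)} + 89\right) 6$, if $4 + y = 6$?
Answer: $564$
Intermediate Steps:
$y = 2$ ($y = -4 + 6 = 2$)
$\left(u{\left(y \right)} + 89\right) 6 = \left(5 + 89\right) 6 = 94 \cdot 6 = 564$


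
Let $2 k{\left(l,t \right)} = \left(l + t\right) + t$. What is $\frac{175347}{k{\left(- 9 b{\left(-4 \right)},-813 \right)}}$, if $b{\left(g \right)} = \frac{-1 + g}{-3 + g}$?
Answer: $- \frac{818286}{3809} \approx -214.83$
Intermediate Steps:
$b{\left(g \right)} = \frac{-1 + g}{-3 + g}$
$k{\left(l,t \right)} = t + \frac{l}{2}$ ($k{\left(l,t \right)} = \frac{\left(l + t\right) + t}{2} = \frac{l + 2 t}{2} = t + \frac{l}{2}$)
$\frac{175347}{k{\left(- 9 b{\left(-4 \right)},-813 \right)}} = \frac{175347}{-813 + \frac{\left(-9\right) \frac{-1 - 4}{-3 - 4}}{2}} = \frac{175347}{-813 + \frac{\left(-9\right) \frac{1}{-7} \left(-5\right)}{2}} = \frac{175347}{-813 + \frac{\left(-9\right) \left(\left(- \frac{1}{7}\right) \left(-5\right)\right)}{2}} = \frac{175347}{-813 + \frac{\left(-9\right) \frac{5}{7}}{2}} = \frac{175347}{-813 + \frac{1}{2} \left(- \frac{45}{7}\right)} = \frac{175347}{-813 - \frac{45}{14}} = \frac{175347}{- \frac{11427}{14}} = 175347 \left(- \frac{14}{11427}\right) = - \frac{818286}{3809}$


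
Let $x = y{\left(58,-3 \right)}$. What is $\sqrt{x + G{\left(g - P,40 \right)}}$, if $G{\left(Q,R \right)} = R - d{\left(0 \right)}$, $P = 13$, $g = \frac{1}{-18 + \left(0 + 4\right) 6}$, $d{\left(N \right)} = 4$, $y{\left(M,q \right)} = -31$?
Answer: $\sqrt{5} \approx 2.2361$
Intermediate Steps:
$g = \frac{1}{6}$ ($g = \frac{1}{-18 + 4 \cdot 6} = \frac{1}{-18 + 24} = \frac{1}{6} \approx 0.16667$)
$x = -31$
$G{\left(Q,R \right)} = -4 + R$ ($G{\left(Q,R \right)} = R - 4 = -4 + R$)
$\sqrt{x + G{\left(g - P,40 \right)}} = \sqrt{-31 + \left(-4 + 40\right)} = \sqrt{-31 + 36} = \sqrt{5}$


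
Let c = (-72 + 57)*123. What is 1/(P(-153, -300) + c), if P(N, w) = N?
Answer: -1/1998 ≈ -0.00050050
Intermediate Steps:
c = -1845 (c = -15*123 = -1845)
1/(P(-153, -300) + c) = 1/(-153 - 1845) = 1/(-1998) = -1/1998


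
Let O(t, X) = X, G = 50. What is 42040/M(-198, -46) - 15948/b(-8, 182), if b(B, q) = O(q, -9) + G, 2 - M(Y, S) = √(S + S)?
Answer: 119767/246 + 5255*I*√23/6 ≈ 486.86 + 4200.4*I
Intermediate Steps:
M(Y, S) = 2 - √2*√S (M(Y, S) = 2 - √(S + S) = 2 - √(2*S) = 2 - √2*√S)
b(B, q) = 41 (b(B, q) = -9 + 50 = 41)
42040/M(-198, -46) - 15948/b(-8, 182) = 42040/(2 - √2*√(-46)) - 15948/41 = 42040/(2 - √2*I*√46) - 15948*1/41 = 42040/(2 - 2*I*√23) - 15948/41 = -15948/41 + 42040/(2 - 2*I*√23)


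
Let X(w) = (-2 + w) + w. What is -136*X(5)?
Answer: -1088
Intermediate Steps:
X(w) = -2 + 2*w
-136*X(5) = -136*(-2 + 2*5) = -136*(-2 + 10) = -136*8 = -1088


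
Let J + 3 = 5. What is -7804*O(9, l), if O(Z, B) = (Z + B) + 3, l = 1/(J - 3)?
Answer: -85844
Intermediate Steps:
J = 2 (J = -3 + 5 = 2)
l = -1 (l = 1/(2 - 3) = 1/(-1) = -1)
O(Z, B) = 3 + B + Z (O(Z, B) = (B + Z) + 3 = 3 + B + Z)
-7804*O(9, l) = -7804*(3 - 1 + 9) = -7804*11 = -85844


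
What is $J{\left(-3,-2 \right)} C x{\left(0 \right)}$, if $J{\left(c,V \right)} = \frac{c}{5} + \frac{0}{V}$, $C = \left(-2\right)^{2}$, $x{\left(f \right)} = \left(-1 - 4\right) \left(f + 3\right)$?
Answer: $36$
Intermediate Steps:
$x{\left(f \right)} = -15 - 5 f$ ($x{\left(f \right)} = - 5 \left(3 + f\right) = -15 - 5 f$)
$C = 4$
$J{\left(c,V \right)} = \frac{c}{5}$ ($J{\left(c,V \right)} = c \frac{1}{5} + 0 = \frac{c}{5} + 0 = \frac{c}{5}$)
$J{\left(-3,-2 \right)} C x{\left(0 \right)} = \frac{1}{5} \left(-3\right) 4 \left(-15 - 0\right) = \left(- \frac{3}{5}\right) 4 \left(-15 + 0\right) = \left(- \frac{12}{5}\right) \left(-15\right) = 36$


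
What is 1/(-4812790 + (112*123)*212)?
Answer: -1/1892278 ≈ -5.2846e-7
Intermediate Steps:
1/(-4812790 + (112*123)*212) = 1/(-4812790 + 13776*212) = 1/(-4812790 + 2920512) = 1/(-1892278) = -1/1892278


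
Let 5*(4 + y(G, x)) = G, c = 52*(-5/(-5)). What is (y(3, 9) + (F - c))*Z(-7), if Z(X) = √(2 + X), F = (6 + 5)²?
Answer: 328*I*√5/5 ≈ 146.69*I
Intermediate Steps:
c = 52 (c = 52*(-5*(-⅕)) = 52*1 = 52)
y(G, x) = -4 + G/5
F = 121 (F = 11² = 121)
(y(3, 9) + (F - c))*Z(-7) = ((-4 + (⅕)*3) + (121 - 1*52))*√(2 - 7) = ((-4 + ⅗) + (121 - 52))*√(-5) = (-17/5 + 69)*(I*√5) = 328*(I*√5)/5 = 328*I*√5/5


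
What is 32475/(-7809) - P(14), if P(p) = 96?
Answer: -260713/2603 ≈ -100.16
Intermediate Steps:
32475/(-7809) - P(14) = 32475/(-7809) - 1*96 = 32475*(-1/7809) - 96 = -10825/2603 - 96 = -260713/2603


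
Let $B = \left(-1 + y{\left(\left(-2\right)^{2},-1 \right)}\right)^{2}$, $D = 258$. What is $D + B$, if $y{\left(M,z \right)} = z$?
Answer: $262$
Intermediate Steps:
$B = 4$ ($B = \left(-1 - 1\right)^{2} = \left(-2\right)^{2} = 4$)
$D + B = 258 + 4 = 262$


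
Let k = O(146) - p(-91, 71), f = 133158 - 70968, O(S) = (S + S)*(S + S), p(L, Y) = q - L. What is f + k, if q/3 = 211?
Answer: 146730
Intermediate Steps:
q = 633 (q = 3*211 = 633)
p(L, Y) = 633 - L
O(S) = 4*S**2 (O(S) = (2*S)*(2*S) = 4*S**2)
f = 62190
k = 84540 (k = 4*146**2 - (633 - 1*(-91)) = 4*21316 - (633 + 91) = 85264 - 1*724 = 85264 - 724 = 84540)
f + k = 62190 + 84540 = 146730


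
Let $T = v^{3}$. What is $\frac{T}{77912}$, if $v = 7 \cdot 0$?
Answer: $0$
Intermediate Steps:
$v = 0$
$T = 0$ ($T = 0^{3} = 0$)
$\frac{T}{77912} = \frac{0}{77912} = 0 \cdot \frac{1}{77912} = 0$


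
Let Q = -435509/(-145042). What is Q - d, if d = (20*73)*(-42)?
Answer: 8894410949/145042 ≈ 61323.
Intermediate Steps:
d = -61320 (d = 1460*(-42) = -61320)
Q = 435509/145042 (Q = -435509*(-1/145042) = 435509/145042 ≈ 3.0026)
Q - d = 435509/145042 - 1*(-61320) = 435509/145042 + 61320 = 8894410949/145042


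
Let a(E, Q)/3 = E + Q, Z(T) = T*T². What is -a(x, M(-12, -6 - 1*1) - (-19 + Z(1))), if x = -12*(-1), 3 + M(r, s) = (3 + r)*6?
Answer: 81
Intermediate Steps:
M(r, s) = 15 + 6*r (M(r, s) = -3 + (3 + r)*6 = -3 + (18 + 6*r) = 15 + 6*r)
Z(T) = T³
x = 12
a(E, Q) = 3*E + 3*Q (a(E, Q) = 3*(E + Q) = 3*E + 3*Q)
-a(x, M(-12, -6 - 1*1) - (-19 + Z(1))) = -(3*12 + 3*((15 + 6*(-12)) - (-19 + 1³))) = -(36 + 3*((15 - 72) - (-19 + 1))) = -(36 + 3*(-57 - 1*(-18))) = -(36 + 3*(-57 + 18)) = -(36 + 3*(-39)) = -(36 - 117) = -1*(-81) = 81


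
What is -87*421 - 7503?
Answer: -44130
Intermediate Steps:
-87*421 - 7503 = -36627 - 7503 = -44130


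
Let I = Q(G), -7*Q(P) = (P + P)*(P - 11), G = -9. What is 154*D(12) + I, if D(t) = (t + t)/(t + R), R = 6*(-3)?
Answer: -4672/7 ≈ -667.43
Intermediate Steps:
R = -18
Q(P) = -2*P*(-11 + P)/7 (Q(P) = -(P + P)*(P - 11)/7 = -2*P*(-11 + P)/7)
D(t) = 2*t/(-18 + t) (D(t) = (t + t)/(t - 18) = (2*t)/(-18 + t) = 2*t/(-18 + t))
I = -360/7 (I = (2/7)*(-9)*(11 - 1*(-9)) = (2/7)*(-9)*(11 + 9) = (2/7)*(-9)*20 = -360/7 ≈ -51.429)
154*D(12) + I = 154*(2*12/(-18 + 12)) - 360/7 = 154*(2*12/(-6)) - 360/7 = 154*(2*12*(-1/6)) - 360/7 = 154*(-4) - 360/7 = -616 - 360/7 = -4672/7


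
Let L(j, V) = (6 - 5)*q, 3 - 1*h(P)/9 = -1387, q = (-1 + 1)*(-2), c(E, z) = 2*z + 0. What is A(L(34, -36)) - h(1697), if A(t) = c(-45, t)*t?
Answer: -12510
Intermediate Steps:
c(E, z) = 2*z
q = 0 (q = 0*(-2) = 0)
h(P) = 12510 (h(P) = 27 - 9*(-1387) = 27 + 12483 = 12510)
L(j, V) = 0 (L(j, V) = (6 - 5)*0 = 1*0 = 0)
A(t) = 2*t² (A(t) = (2*t)*t = 2*t²)
A(L(34, -36)) - h(1697) = 2*0² - 1*12510 = 2*0 - 12510 = 0 - 12510 = -12510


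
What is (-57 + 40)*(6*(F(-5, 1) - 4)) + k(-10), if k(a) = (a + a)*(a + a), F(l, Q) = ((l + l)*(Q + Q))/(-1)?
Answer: -1232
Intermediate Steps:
F(l, Q) = -4*Q*l (F(l, Q) = ((2*l)*(2*Q))*(-1) = (4*Q*l)*(-1) = -4*Q*l)
k(a) = 4*a² (k(a) = (2*a)*(2*a) = 4*a²)
(-57 + 40)*(6*(F(-5, 1) - 4)) + k(-10) = (-57 + 40)*(6*(-4*1*(-5) - 4)) + 4*(-10)² = -102*(20 - 4) + 4*100 = -102*16 + 400 = -17*96 + 400 = -1632 + 400 = -1232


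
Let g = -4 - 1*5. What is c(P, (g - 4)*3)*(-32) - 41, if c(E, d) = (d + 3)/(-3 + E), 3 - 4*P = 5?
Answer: -2591/7 ≈ -370.14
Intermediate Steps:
g = -9 (g = -4 - 5 = -9)
P = -½ (P = ¾ - ¼*5 = ¾ - 5/4 = -½ ≈ -0.50000)
c(E, d) = (3 + d)/(-3 + E)
c(P, (g - 4)*3)*(-32) - 41 = ((3 + (-9 - 4)*3)/(-3 - ½))*(-32) - 41 = ((3 - 13*3)/(-7/2))*(-32) - 41 = -2*(3 - 39)/7*(-32) - 41 = -2/7*(-36)*(-32) - 41 = (72/7)*(-32) - 41 = -2304/7 - 41 = -2591/7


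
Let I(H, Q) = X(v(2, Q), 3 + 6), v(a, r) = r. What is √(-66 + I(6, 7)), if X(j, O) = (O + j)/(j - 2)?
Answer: I*√1570/5 ≈ 7.9246*I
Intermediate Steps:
X(j, O) = (O + j)/(-2 + j)
I(H, Q) = (9 + Q)/(-2 + Q) (I(H, Q) = ((3 + 6) + Q)/(-2 + Q) = (9 + Q)/(-2 + Q))
√(-66 + I(6, 7)) = √(-66 + (9 + 7)/(-2 + 7)) = √(-66 + 16/5) = √(-314/5) = I*√1570/5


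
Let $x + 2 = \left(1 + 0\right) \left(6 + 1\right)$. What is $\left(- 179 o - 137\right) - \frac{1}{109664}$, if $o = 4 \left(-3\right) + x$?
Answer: $\frac{122385023}{109664} \approx 1116.0$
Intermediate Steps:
$x = 5$ ($x = -2 + \left(1 + 0\right) \left(6 + 1\right) = -2 + 1 \cdot 7 = -2 + 7 = 5$)
$o = -7$ ($o = 4 \left(-3\right) + 5 = -12 + 5 = -7$)
$\left(- 179 o - 137\right) - \frac{1}{109664} = \left(\left(-179\right) \left(-7\right) - 137\right) - \frac{1}{109664} = \left(1253 - 137\right) - \frac{1}{109664} = 1116 - \frac{1}{109664} = \frac{122385023}{109664}$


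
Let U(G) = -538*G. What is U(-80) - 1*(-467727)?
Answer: 510767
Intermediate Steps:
U(-80) - 1*(-467727) = -538*(-80) - 1*(-467727) = 43040 + 467727 = 510767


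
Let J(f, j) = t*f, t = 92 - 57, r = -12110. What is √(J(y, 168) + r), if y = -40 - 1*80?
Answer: I*√16310 ≈ 127.71*I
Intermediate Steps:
y = -120 (y = -40 - 80 = -120)
t = 35
J(f, j) = 35*f
√(J(y, 168) + r) = √(35*(-120) - 12110) = √(-4200 - 12110) = √(-16310) = I*√16310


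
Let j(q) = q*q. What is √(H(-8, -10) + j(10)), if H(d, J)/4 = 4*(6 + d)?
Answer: 2*√17 ≈ 8.2462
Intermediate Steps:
H(d, J) = 96 + 16*d (H(d, J) = 4*(4*(6 + d)) = 4*(24 + 4*d) = 96 + 16*d)
j(q) = q²
√(H(-8, -10) + j(10)) = √((96 + 16*(-8)) + 10²) = √((96 - 128) + 100) = √(-32 + 100) = √68 = 2*√17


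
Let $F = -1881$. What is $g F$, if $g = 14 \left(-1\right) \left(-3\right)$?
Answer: $-79002$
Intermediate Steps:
$g = 42$ ($g = \left(-14\right) \left(-3\right) = 42$)
$g F = 42 \left(-1881\right) = -79002$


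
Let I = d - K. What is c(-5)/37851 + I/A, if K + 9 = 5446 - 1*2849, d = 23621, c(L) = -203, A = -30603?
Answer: -267444164/386118051 ≈ -0.69265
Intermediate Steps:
K = 2588 (K = -9 + (5446 - 1*2849) = -9 + (5446 - 2849) = -9 + 2597 = 2588)
I = 21033 (I = 23621 - 1*2588 = 23621 - 2588 = 21033)
c(-5)/37851 + I/A = -203/37851 + 21033/(-30603) = -203*1/37851 + 21033*(-1/30603) = -203/37851 - 7011/10201 = -267444164/386118051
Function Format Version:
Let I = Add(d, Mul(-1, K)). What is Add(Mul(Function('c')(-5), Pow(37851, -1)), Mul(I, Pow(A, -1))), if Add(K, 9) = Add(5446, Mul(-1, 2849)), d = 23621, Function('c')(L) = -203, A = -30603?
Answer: Rational(-267444164, 386118051) ≈ -0.69265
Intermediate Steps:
K = 2588 (K = Add(-9, Add(5446, Mul(-1, 2849))) = Add(-9, Add(5446, -2849)) = Add(-9, 2597) = 2588)
I = 21033 (I = Add(23621, Mul(-1, 2588)) = Add(23621, -2588) = 21033)
Add(Mul(Function('c')(-5), Pow(37851, -1)), Mul(I, Pow(A, -1))) = Add(Mul(-203, Pow(37851, -1)), Mul(21033, Pow(-30603, -1))) = Add(Mul(-203, Rational(1, 37851)), Mul(21033, Rational(-1, 30603))) = Add(Rational(-203, 37851), Rational(-7011, 10201)) = Rational(-267444164, 386118051)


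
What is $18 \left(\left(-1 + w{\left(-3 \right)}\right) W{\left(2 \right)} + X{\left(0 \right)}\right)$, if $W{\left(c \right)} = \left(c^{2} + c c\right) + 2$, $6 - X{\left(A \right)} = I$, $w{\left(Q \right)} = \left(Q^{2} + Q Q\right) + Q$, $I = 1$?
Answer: $2610$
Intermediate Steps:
$w{\left(Q \right)} = Q + 2 Q^{2}$ ($w{\left(Q \right)} = \left(Q^{2} + Q^{2}\right) + Q = 2 Q^{2} + Q = Q + 2 Q^{2}$)
$X{\left(A \right)} = 5$ ($X{\left(A \right)} = 6 - 1 = 5$)
$W{\left(c \right)} = 2 + 2 c^{2}$ ($W{\left(c \right)} = \left(c^{2} + c^{2}\right) + 2 = 2 c^{2} + 2 = 2 + 2 c^{2}$)
$18 \left(\left(-1 + w{\left(-3 \right)}\right) W{\left(2 \right)} + X{\left(0 \right)}\right) = 18 \left(\left(-1 - 3 \left(1 + 2 \left(-3\right)\right)\right) \left(2 + 2 \cdot 2^{2}\right) + 5\right) = 18 \left(\left(-1 - 3 \left(1 - 6\right)\right) \left(2 + 2 \cdot 4\right) + 5\right) = 18 \left(\left(-1 - -15\right) \left(2 + 8\right) + 5\right) = 18 \left(\left(-1 + 15\right) 10 + 5\right) = 18 \left(14 \cdot 10 + 5\right) = 18 \left(140 + 5\right) = 18 \cdot 145 = 2610$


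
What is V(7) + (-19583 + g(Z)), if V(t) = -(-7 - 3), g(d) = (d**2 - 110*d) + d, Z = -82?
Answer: -3911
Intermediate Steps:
g(d) = d**2 - 109*d
V(t) = 10 (V(t) = -1*(-10) = 10)
V(7) + (-19583 + g(Z)) = 10 + (-19583 - 82*(-109 - 82)) = 10 + (-19583 - 82*(-191)) = 10 + (-19583 + 15662) = 10 - 3921 = -3911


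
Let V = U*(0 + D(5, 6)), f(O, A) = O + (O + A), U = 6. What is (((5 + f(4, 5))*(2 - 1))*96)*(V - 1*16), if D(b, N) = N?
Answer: 34560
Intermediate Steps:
f(O, A) = A + 2*O (f(O, A) = O + (A + O) = A + 2*O)
V = 36 (V = 6*(0 + 6) = 6*6 = 36)
(((5 + f(4, 5))*(2 - 1))*96)*(V - 1*16) = (((5 + (5 + 2*4))*(2 - 1))*96)*(36 - 1*16) = (((5 + (5 + 8))*1)*96)*(36 - 16) = (((5 + 13)*1)*96)*20 = ((18*1)*96)*20 = (18*96)*20 = 1728*20 = 34560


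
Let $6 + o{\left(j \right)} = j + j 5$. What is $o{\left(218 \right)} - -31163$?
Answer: $32465$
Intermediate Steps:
$o{\left(j \right)} = -6 + 6 j$ ($o{\left(j \right)} = -6 + \left(j + j 5\right) = -6 + \left(j + 5 j\right) = -6 + 6 j$)
$o{\left(218 \right)} - -31163 = \left(-6 + 6 \cdot 218\right) - -31163 = \left(-6 + 1308\right) + 31163 = 1302 + 31163 = 32465$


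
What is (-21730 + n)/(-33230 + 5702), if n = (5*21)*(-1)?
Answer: 21835/27528 ≈ 0.79319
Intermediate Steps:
n = -105 (n = 105*(-1) = -105)
(-21730 + n)/(-33230 + 5702) = (-21730 - 105)/(-33230 + 5702) = -21835/(-27528) = -21835*(-1/27528) = 21835/27528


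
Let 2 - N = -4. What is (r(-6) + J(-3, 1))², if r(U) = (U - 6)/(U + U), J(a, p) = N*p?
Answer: 49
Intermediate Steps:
N = 6 (N = 2 - 1*(-4) = 2 + 4 = 6)
J(a, p) = 6*p
r(U) = (-6 + U)/(2*U) (r(U) = (-6 + U)/((2*U)) = (-6 + U)*(1/(2*U)) = (-6 + U)/(2*U))
(r(-6) + J(-3, 1))² = ((½)*(-6 - 6)/(-6) + 6*1)² = ((½)*(-⅙)*(-12) + 6)² = (1 + 6)² = 7² = 49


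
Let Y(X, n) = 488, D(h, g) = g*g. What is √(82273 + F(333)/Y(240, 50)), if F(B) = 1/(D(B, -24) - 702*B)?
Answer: √7398681471575472545/9483060 ≈ 286.83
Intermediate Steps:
D(h, g) = g²
F(B) = 1/(576 - 702*B) (F(B) = 1/((-24)² - 702*B) = 1/(576 - 702*B))
√(82273 + F(333)/Y(240, 50)) = √(82273 - 1/(-576 + 702*333)/488) = √(82273 - 1/(-576 + 233766)*(1/488)) = √(82273 - 1/233190*(1/488)) = √(82273 - 1*1/233190*(1/488)) = √(82273 - 1/233190*1/488) = √(82273 - 1/113796720) = √(9362397544559/113796720) = √7398681471575472545/9483060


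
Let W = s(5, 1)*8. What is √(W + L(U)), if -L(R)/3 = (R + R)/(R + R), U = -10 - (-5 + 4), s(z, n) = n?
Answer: √5 ≈ 2.2361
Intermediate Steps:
U = -9 (U = -10 - 1*(-1) = -10 + 1 = -9)
L(R) = -3 (L(R) = -3*(R + R)/(R + R) = -3*2*R/(2*R) = -3*2*R*1/(2*R) = -3*1 = -3)
W = 8 (W = 1*8 = 8)
√(W + L(U)) = √(8 - 3) = √5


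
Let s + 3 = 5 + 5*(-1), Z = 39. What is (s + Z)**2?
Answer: 1296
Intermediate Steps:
s = -3 (s = -3 + (5 + 5*(-1)) = -3 + (5 - 5) = -3 + 0 = -3)
(s + Z)**2 = (-3 + 39)**2 = 36**2 = 1296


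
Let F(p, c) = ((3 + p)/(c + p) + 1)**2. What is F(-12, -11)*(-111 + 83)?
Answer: -28672/529 ≈ -54.200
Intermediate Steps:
F(p, c) = (1 + (3 + p)/(c + p))**2 (F(p, c) = ((3 + p)/(c + p) + 1)**2 = (1 + (3 + p)/(c + p))**2)
F(-12, -11)*(-111 + 83) = ((3 - 11 + 2*(-12))**2/(-11 - 12)**2)*(-111 + 83) = ((3 - 11 - 24)**2/(-23)**2)*(-28) = ((1/529)*(-32)**2)*(-28) = ((1/529)*1024)*(-28) = (1024/529)*(-28) = -28672/529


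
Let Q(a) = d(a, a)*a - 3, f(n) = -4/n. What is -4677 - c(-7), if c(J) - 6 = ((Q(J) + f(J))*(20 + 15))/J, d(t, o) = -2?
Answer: -32376/7 ≈ -4625.1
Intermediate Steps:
Q(a) = -3 - 2*a (Q(a) = -2*a - 3 = -3 - 2*a)
c(J) = 6 + (-105 - 140/J - 70*J)/J (c(J) = 6 + (((-3 - 2*J) - 4/J)*(20 + 15))/J = 6 + ((-3 - 4/J - 2*J)*35)/J = 6 + (-105 - 140/J - 70*J)/J)
-4677 - c(-7) = -4677 - (-64 - 140/(-7)**2 - 105/(-7)) = -4677 - (-64 - 140*1/49 - 105*(-1/7)) = -4677 - (-64 - 20/7 + 15) = -4677 - 1*(-363/7) = -4677 + 363/7 = -32376/7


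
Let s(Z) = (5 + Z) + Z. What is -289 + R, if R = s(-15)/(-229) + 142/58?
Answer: -1902265/6641 ≈ -286.44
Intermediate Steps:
s(Z) = 5 + 2*Z
R = 16984/6641 (R = (5 + 2*(-15))/(-229) + 142/58 = (5 - 30)*(-1/229) + 142*(1/58) = -25*(-1/229) + 71/29 = 25/229 + 71/29 = 16984/6641 ≈ 2.5574)
-289 + R = -289 + 16984/6641 = -1902265/6641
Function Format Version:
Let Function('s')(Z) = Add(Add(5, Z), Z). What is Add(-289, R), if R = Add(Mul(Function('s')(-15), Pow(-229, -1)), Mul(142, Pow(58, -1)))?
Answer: Rational(-1902265, 6641) ≈ -286.44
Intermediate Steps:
Function('s')(Z) = Add(5, Mul(2, Z))
R = Rational(16984, 6641) (R = Add(Mul(Add(5, Mul(2, -15)), Pow(-229, -1)), Mul(142, Pow(58, -1))) = Add(Mul(Add(5, -30), Rational(-1, 229)), Mul(142, Rational(1, 58))) = Add(Mul(-25, Rational(-1, 229)), Rational(71, 29)) = Add(Rational(25, 229), Rational(71, 29)) = Rational(16984, 6641) ≈ 2.5574)
Add(-289, R) = Add(-289, Rational(16984, 6641)) = Rational(-1902265, 6641)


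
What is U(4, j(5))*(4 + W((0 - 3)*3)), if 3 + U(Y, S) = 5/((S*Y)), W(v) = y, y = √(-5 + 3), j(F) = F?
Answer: -11 - 11*I*√2/4 ≈ -11.0 - 3.8891*I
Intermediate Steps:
y = I*√2 (y = √(-2) = I*√2 ≈ 1.4142*I)
W(v) = I*√2
U(Y, S) = -3 + 5/(S*Y) (U(Y, S) = -3 + 5/((S*Y)) = -3 + 5*(1/(S*Y)) = -3 + 5/(S*Y))
U(4, j(5))*(4 + W((0 - 3)*3)) = (-3 + 5/(5*4))*(4 + I*√2) = (-3 + 5*(⅕)*(¼))*(4 + I*√2) = (-3 + ¼)*(4 + I*√2) = -11*(4 + I*√2)/4 = -11 - 11*I*√2/4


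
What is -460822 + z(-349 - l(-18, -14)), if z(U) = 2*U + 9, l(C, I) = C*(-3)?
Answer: -461619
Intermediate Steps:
l(C, I) = -3*C
z(U) = 9 + 2*U
-460822 + z(-349 - l(-18, -14)) = -460822 + (9 + 2*(-349 - (-3)*(-18))) = -460822 + (9 + 2*(-349 - 1*54)) = -460822 + (9 + 2*(-349 - 54)) = -460822 + (9 + 2*(-403)) = -460822 + (9 - 806) = -460822 - 797 = -461619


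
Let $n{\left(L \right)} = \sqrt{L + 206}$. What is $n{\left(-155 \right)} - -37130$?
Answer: $37130 + \sqrt{51} \approx 37137.0$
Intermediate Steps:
$n{\left(L \right)} = \sqrt{206 + L}$
$n{\left(-155 \right)} - -37130 = \sqrt{206 - 155} - -37130 = \sqrt{51} + 37130 = 37130 + \sqrt{51}$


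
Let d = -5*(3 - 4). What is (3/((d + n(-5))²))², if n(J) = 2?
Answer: 9/2401 ≈ 0.0037484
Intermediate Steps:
d = 5 (d = -5*(-1) = 5)
(3/((d + n(-5))²))² = (3/((5 + 2)²))² = (3/(7²))² = (3/49)² = 9/2401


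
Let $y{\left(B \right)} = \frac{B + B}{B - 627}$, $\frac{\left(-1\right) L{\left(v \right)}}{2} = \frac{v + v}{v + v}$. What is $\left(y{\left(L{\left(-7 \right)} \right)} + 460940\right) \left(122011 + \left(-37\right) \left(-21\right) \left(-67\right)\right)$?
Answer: $\frac{20281271779328}{629} \approx 3.2244 \cdot 10^{10}$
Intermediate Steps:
$L{\left(v \right)} = -2$ ($L{\left(v \right)} = - 2 \frac{v + v}{v + v} = - 2 \frac{2 v}{2 v} = - 2 \cdot 2 v \frac{1}{2 v} = \left(-2\right) 1 = -2$)
$y{\left(B \right)} = \frac{2 B}{-627 + B}$
$\left(y{\left(L{\left(-7 \right)} \right)} + 460940\right) \left(122011 + \left(-37\right) \left(-21\right) \left(-67\right)\right) = \left(2 \left(-2\right) \frac{1}{-627 - 2} + 460940\right) \left(122011 + \left(-37\right) \left(-21\right) \left(-67\right)\right) = \left(2 \left(-2\right) \frac{1}{-629} + 460940\right) \left(122011 + 777 \left(-67\right)\right) = \left(2 \left(-2\right) \left(- \frac{1}{629}\right) + 460940\right) \left(122011 - 52059\right) = \left(\frac{4}{629} + 460940\right) 69952 = \frac{289931264}{629} \cdot 69952 = \frac{20281271779328}{629}$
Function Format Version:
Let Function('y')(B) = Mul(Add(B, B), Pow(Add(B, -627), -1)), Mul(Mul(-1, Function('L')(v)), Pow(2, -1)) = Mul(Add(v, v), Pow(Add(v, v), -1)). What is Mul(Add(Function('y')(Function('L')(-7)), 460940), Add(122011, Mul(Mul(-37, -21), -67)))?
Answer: Rational(20281271779328, 629) ≈ 3.2244e+10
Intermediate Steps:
Function('L')(v) = -2 (Function('L')(v) = Mul(-2, Mul(Add(v, v), Pow(Add(v, v), -1))) = Mul(-2, Mul(Mul(2, v), Pow(Mul(2, v), -1))) = Mul(-2, Mul(Mul(2, v), Mul(Rational(1, 2), Pow(v, -1)))) = Mul(-2, 1) = -2)
Function('y')(B) = Mul(2, B, Pow(Add(-627, B), -1)) (Function('y')(B) = Mul(Mul(2, B), Pow(Add(-627, B), -1)) = Mul(2, B, Pow(Add(-627, B), -1)))
Mul(Add(Function('y')(Function('L')(-7)), 460940), Add(122011, Mul(Mul(-37, -21), -67))) = Mul(Add(Mul(2, -2, Pow(Add(-627, -2), -1)), 460940), Add(122011, Mul(Mul(-37, -21), -67))) = Mul(Add(Mul(2, -2, Pow(-629, -1)), 460940), Add(122011, Mul(777, -67))) = Mul(Add(Mul(2, -2, Rational(-1, 629)), 460940), Add(122011, -52059)) = Mul(Add(Rational(4, 629), 460940), 69952) = Mul(Rational(289931264, 629), 69952) = Rational(20281271779328, 629)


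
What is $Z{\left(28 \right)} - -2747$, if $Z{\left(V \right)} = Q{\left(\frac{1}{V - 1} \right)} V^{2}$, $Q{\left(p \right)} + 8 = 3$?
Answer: $-1173$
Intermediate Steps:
$Q{\left(p \right)} = -5$ ($Q{\left(p \right)} = -8 + 3 = -5$)
$Z{\left(V \right)} = - 5 V^{2}$
$Z{\left(28 \right)} - -2747 = - 5 \cdot 28^{2} - -2747 = \left(-5\right) 784 + 2747 = -3920 + 2747 = -1173$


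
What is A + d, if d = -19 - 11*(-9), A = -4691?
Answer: -4611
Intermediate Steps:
d = 80 (d = -19 + 99 = 80)
A + d = -4691 + 80 = -4611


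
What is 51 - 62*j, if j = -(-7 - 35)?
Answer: -2553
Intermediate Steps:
j = 42 (j = -1*(-42) = 42)
51 - 62*j = 51 - 62*42 = 51 - 2604 = -2553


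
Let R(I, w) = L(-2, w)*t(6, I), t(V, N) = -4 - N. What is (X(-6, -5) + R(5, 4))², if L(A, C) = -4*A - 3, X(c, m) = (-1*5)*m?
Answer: 400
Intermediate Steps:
X(c, m) = -5*m
L(A, C) = -3 - 4*A
R(I, w) = -20 - 5*I (R(I, w) = (-3 - 4*(-2))*(-4 - I) = (-3 + 8)*(-4 - I) = 5*(-4 - I) = -20 - 5*I)
(X(-6, -5) + R(5, 4))² = (-5*(-5) + (-20 - 5*5))² = (25 + (-20 - 25))² = (25 - 45)² = (-20)² = 400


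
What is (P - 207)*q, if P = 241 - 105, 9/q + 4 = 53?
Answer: -639/49 ≈ -13.041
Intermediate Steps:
q = 9/49 (q = 9/(-4 + 53) = 9/49 ≈ 0.18367)
P = 136
(P - 207)*q = (136 - 207)*(9/49) = -71*9/49 = -639/49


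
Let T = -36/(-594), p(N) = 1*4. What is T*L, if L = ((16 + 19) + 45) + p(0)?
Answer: 56/11 ≈ 5.0909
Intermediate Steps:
p(N) = 4
L = 84 (L = ((16 + 19) + 45) + 4 = (35 + 45) + 4 = 80 + 4 = 84)
T = 2/33 (T = -36*(-1/594) = 2/33 ≈ 0.060606)
T*L = (2/33)*84 = 56/11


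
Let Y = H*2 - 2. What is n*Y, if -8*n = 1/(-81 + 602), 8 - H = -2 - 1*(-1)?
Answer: -2/521 ≈ -0.0038388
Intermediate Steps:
H = 9 (H = 8 - (-2 - 1*(-1)) = 8 - (-2 + 1) = 8 - 1*(-1) = 8 + 1 = 9)
Y = 16 (Y = 9*2 - 2 = 18 - 2 = 16)
n = -1/4168 (n = -1/(8*(-81 + 602)) = -⅛/521 = -⅛*1/521 = -1/4168 ≈ -0.00023992)
n*Y = -1/4168*16 = -2/521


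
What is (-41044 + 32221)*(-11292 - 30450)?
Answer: 368289666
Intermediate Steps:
(-41044 + 32221)*(-11292 - 30450) = -8823*(-41742) = 368289666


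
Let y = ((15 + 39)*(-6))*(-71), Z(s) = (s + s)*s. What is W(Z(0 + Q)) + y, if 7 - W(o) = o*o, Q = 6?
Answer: 17827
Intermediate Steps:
Z(s) = 2*s**2 (Z(s) = (2*s)*s = 2*s**2)
y = 23004 (y = (54*(-6))*(-71) = -324*(-71) = 23004)
W(o) = 7 - o**2 (W(o) = 7 - o*o = 7 - o**2)
W(Z(0 + Q)) + y = (7 - (2*(0 + 6)**2)**2) + 23004 = (7 - (2*6**2)**2) + 23004 = (7 - (2*36)**2) + 23004 = (7 - 1*72**2) + 23004 = (7 - 1*5184) + 23004 = (7 - 5184) + 23004 = -5177 + 23004 = 17827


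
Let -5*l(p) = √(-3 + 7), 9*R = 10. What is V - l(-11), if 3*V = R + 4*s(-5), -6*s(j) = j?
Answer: 254/135 ≈ 1.8815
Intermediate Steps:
R = 10/9 (R = (⅑)*10 = 10/9 ≈ 1.1111)
s(j) = -j/6
l(p) = -⅖ (l(p) = -√(-3 + 7)/5 = -√4/5 = -⅕*2 = -⅖)
V = 40/27 (V = (10/9 + 4*(-⅙*(-5)))/3 = (10/9 + 4*(⅚))/3 = (10/9 + 10/3)/3 = (⅓)*(40/9) = 40/27 ≈ 1.4815)
V - l(-11) = 40/27 - 1*(-⅖) = 40/27 + ⅖ = 254/135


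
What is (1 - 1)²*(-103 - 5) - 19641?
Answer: -19641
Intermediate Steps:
(1 - 1)²*(-103 - 5) - 19641 = 0²*(-108) - 19641 = 0*(-108) - 19641 = 0 - 19641 = -19641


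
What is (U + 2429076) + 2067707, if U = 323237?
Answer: 4820020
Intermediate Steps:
(U + 2429076) + 2067707 = (323237 + 2429076) + 2067707 = 2752313 + 2067707 = 4820020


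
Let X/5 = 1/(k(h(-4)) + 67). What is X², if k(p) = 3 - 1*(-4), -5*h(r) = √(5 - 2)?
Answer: 25/5476 ≈ 0.0045654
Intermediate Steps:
h(r) = -√3/5 (h(r) = -√(5 - 2)/5 = -√3/5)
k(p) = 7 (k(p) = 3 + 4 = 7)
X = 5/74 (X = 5/(7 + 67) = 5/74 ≈ 0.067568)
X² = (5/74)² = 25/5476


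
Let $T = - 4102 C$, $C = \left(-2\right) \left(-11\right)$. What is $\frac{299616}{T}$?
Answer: $- \frac{74904}{22561} \approx -3.3201$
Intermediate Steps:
$C = 22$
$T = -90244$ ($T = \left(-4102\right) 22 = -90244$)
$\frac{299616}{T} = \frac{299616}{-90244} = 299616 \left(- \frac{1}{90244}\right) = - \frac{74904}{22561}$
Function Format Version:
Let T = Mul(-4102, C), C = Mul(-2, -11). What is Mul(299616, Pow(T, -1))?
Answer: Rational(-74904, 22561) ≈ -3.3201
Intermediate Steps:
C = 22
T = -90244 (T = Mul(-4102, 22) = -90244)
Mul(299616, Pow(T, -1)) = Mul(299616, Pow(-90244, -1)) = Mul(299616, Rational(-1, 90244)) = Rational(-74904, 22561)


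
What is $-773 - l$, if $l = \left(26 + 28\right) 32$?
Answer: $-2501$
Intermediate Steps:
$l = 1728$ ($l = 54 \cdot 32 = 1728$)
$-773 - l = -773 - 1728 = -2501$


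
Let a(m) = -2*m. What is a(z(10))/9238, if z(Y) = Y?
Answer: -10/4619 ≈ -0.0021650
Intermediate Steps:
a(z(10))/9238 = -2*10/9238 = -20*1/9238 = -10/4619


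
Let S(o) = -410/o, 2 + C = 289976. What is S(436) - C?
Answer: -63214537/218 ≈ -2.8998e+5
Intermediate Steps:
C = 289974 (C = -2 + 289976 = 289974)
S(436) - C = -410/436 - 1*289974 = -410*1/436 - 289974 = -205/218 - 289974 = -63214537/218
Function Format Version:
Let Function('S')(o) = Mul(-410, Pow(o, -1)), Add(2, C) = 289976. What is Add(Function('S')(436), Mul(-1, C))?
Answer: Rational(-63214537, 218) ≈ -2.8998e+5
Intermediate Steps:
C = 289974 (C = Add(-2, 289976) = 289974)
Add(Function('S')(436), Mul(-1, C)) = Add(Mul(-410, Pow(436, -1)), Mul(-1, 289974)) = Add(Mul(-410, Rational(1, 436)), -289974) = Add(Rational(-205, 218), -289974) = Rational(-63214537, 218)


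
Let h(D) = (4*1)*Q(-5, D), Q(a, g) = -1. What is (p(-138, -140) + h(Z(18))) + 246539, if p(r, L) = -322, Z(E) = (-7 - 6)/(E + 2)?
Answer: 246213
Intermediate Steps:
Z(E) = -13/(2 + E)
h(D) = -4 (h(D) = (4*1)*(-1) = 4*(-1) = -4)
(p(-138, -140) + h(Z(18))) + 246539 = (-322 - 4) + 246539 = -326 + 246539 = 246213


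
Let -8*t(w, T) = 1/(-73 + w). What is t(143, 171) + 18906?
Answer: 10587359/560 ≈ 18906.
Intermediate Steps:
t(w, T) = -1/(8*(-73 + w))
t(143, 171) + 18906 = -1/(-584 + 8*143) + 18906 = -1/(-584 + 1144) + 18906 = -1/560 + 18906 = 10587359/560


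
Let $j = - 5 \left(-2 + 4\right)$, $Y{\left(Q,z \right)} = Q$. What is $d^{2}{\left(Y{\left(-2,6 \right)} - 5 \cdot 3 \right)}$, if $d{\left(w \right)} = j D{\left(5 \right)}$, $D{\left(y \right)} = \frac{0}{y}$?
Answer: $0$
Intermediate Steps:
$j = -10$ ($j = \left(-5\right) 2 = -10$)
$D{\left(y \right)} = 0$
$d{\left(w \right)} = 0$ ($d{\left(w \right)} = \left(-10\right) 0 = 0$)
$d^{2}{\left(Y{\left(-2,6 \right)} - 5 \cdot 3 \right)} = 0^{2} = 0$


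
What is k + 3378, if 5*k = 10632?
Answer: 27522/5 ≈ 5504.4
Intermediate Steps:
k = 10632/5 (k = (1/5)*10632 = 10632/5 ≈ 2126.4)
k + 3378 = 10632/5 + 3378 = 27522/5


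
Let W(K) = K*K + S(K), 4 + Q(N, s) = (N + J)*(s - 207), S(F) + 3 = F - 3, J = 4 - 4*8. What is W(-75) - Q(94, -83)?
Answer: 24688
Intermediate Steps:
J = -28 (J = 4 - 32 = -28)
S(F) = -6 + F (S(F) = -3 + (F - 3) = -3 + (-3 + F) = -6 + F)
Q(N, s) = -4 + (-207 + s)*(-28 + N) (Q(N, s) = -4 + (N - 28)*(s - 207) = -4 + (-28 + N)*(-207 + s) = -4 + (-207 + s)*(-28 + N))
W(K) = -6 + K + K**2 (W(K) = K*K + (-6 + K) = K**2 + (-6 + K) = -6 + K + K**2)
W(-75) - Q(94, -83) = (-6 - 75 + (-75)**2) - (5792 - 207*94 - 28*(-83) + 94*(-83)) = (-6 - 75 + 5625) - (5792 - 19458 + 2324 - 7802) = 5544 - 1*(-19144) = 5544 + 19144 = 24688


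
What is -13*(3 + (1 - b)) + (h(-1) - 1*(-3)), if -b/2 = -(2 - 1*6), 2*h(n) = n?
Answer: -307/2 ≈ -153.50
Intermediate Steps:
h(n) = n/2
b = -8 (b = -(-2)*(2 - 1*6) = -(-2)*(2 - 6) = -(-2)*(-4) = -2*4 = -8)
-13*(3 + (1 - b)) + (h(-1) - 1*(-3)) = -13*(3 + (1 - 1*(-8))) + ((½)*(-1) - 1*(-3)) = -13*(3 + (1 + 8)) + (-½ + 3) = -13*(3 + 9) + 5/2 = -13*12 + 5/2 = -156 + 5/2 = -307/2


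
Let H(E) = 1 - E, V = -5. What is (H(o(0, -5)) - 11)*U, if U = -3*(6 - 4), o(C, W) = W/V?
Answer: 66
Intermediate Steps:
o(C, W) = -W/5 (o(C, W) = W/(-5) = W*(-1/5) = -W/5)
U = -6 (U = -3*2 = -6)
(H(o(0, -5)) - 11)*U = ((1 - (-1)*(-5)/5) - 11)*(-6) = ((1 - 1*1) - 11)*(-6) = ((1 - 1) - 11)*(-6) = (0 - 11)*(-6) = -11*(-6) = 66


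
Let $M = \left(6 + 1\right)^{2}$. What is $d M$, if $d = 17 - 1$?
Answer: $784$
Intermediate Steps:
$M = 49$ ($M = 7^{2} = 49$)
$d = 16$ ($d = 17 - 1 = 16$)
$d M = 16 \cdot 49 = 784$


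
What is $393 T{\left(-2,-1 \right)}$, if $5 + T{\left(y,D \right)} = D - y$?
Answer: $-1572$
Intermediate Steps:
$T{\left(y,D \right)} = -5 + D - y$ ($T{\left(y,D \right)} = -5 + \left(D - y\right) = -5 + D - y$)
$393 T{\left(-2,-1 \right)} = 393 \left(-5 - 1 - -2\right) = 393 \left(-5 - 1 + 2\right) = 393 \left(-4\right) = -1572$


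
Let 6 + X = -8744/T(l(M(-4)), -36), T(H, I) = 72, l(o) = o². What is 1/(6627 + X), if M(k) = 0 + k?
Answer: 9/58496 ≈ 0.00015386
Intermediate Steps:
M(k) = k
X = -1147/9 (X = -6 - 8744/72 = -6 - 8744*1/72 = -6 - 1093/9 = -1147/9 ≈ -127.44)
1/(6627 + X) = 1/(6627 - 1147/9) = 1/(58496/9) = 9/58496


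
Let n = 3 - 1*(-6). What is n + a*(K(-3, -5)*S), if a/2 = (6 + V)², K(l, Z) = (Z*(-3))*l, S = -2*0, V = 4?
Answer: 9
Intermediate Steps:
S = 0
K(l, Z) = -3*Z*l (K(l, Z) = (-3*Z)*l = -3*Z*l)
n = 9 (n = 3 + 6 = 9)
a = 200 (a = 2*(6 + 4)² = 2*10² = 2*100 = 200)
n + a*(K(-3, -5)*S) = 9 + 200*(-3*(-5)*(-3)*0) = 9 + 200*(-45*0) = 9 + 200*0 = 9 + 0 = 9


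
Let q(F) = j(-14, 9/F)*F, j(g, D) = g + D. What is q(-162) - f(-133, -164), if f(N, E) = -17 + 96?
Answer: 2198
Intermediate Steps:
f(N, E) = 79
j(g, D) = D + g
q(F) = F*(-14 + 9/F) (q(F) = (9/F - 14)*F = (-14 + 9/F)*F = F*(-14 + 9/F))
q(-162) - f(-133, -164) = (9 - 14*(-162)) - 1*79 = (9 + 2268) - 79 = 2277 - 79 = 2198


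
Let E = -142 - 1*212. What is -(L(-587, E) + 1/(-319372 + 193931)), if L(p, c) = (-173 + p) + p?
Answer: 168969028/125441 ≈ 1347.0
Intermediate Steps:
E = -354 (E = -142 - 212 = -354)
L(p, c) = -173 + 2*p
-(L(-587, E) + 1/(-319372 + 193931)) = -((-173 + 2*(-587)) + 1/(-319372 + 193931)) = -((-173 - 1174) + 1/(-125441)) = -(-1347 - 1/125441) = -1*(-168969028/125441) = 168969028/125441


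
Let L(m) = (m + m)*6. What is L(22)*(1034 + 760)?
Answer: 473616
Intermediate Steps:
L(m) = 12*m (L(m) = (2*m)*6 = 12*m)
L(22)*(1034 + 760) = (12*22)*(1034 + 760) = 264*1794 = 473616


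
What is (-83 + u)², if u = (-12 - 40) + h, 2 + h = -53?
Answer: 36100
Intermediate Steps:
h = -55 (h = -2 - 53 = -55)
u = -107 (u = (-12 - 40) - 55 = -52 - 55 = -107)
(-83 + u)² = (-83 - 107)² = (-190)² = 36100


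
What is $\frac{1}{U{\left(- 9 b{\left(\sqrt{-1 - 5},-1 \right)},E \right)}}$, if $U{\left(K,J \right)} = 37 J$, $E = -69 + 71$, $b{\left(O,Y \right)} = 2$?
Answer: $\frac{1}{74} \approx 0.013514$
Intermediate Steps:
$E = 2$
$\frac{1}{U{\left(- 9 b{\left(\sqrt{-1 - 5},-1 \right)},E \right)}} = \frac{1}{37 \cdot 2} = \frac{1}{74}$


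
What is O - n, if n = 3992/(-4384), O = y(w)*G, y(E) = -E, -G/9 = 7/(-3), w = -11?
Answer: 127087/548 ≈ 231.91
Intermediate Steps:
G = 21 (G = -63/(-3) = -63*(-1)/3 = -9*(-7/3) = 21)
O = 231 (O = -1*(-11)*21 = 11*21 = 231)
n = -499/548 (n = 3992*(-1/4384) = -499/548 ≈ -0.91058)
O - n = 231 - 1*(-499/548) = 231 + 499/548 = 127087/548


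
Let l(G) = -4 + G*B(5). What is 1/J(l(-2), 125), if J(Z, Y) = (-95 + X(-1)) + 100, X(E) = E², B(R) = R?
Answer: ⅙ ≈ 0.16667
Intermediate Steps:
l(G) = -4 + 5*G (l(G) = -4 + G*5 = -4 + 5*G)
J(Z, Y) = 6 (J(Z, Y) = (-95 + (-1)²) + 100 = (-95 + 1) + 100 = -94 + 100 = 6)
1/J(l(-2), 125) = 1/6 = ⅙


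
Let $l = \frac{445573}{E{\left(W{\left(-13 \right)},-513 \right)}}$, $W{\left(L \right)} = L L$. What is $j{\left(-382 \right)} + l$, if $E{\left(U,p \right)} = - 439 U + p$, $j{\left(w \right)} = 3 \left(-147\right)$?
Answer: $- \frac{33390037}{74704} \approx -446.96$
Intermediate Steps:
$W{\left(L \right)} = L^{2}$
$j{\left(w \right)} = -441$
$E{\left(U,p \right)} = p - 439 U$
$l = - \frac{445573}{74704}$ ($l = \frac{445573}{-513 - 439 \left(-13\right)^{2}} = \frac{445573}{-513 - 74191} = \frac{445573}{-74704} = 445573 \left(- \frac{1}{74704}\right) = - \frac{445573}{74704} \approx -5.9645$)
$j{\left(-382 \right)} + l = -441 - \frac{445573}{74704} = - \frac{33390037}{74704}$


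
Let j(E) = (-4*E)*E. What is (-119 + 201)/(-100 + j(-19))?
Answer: -41/772 ≈ -0.053109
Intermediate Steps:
j(E) = -4*E²
(-119 + 201)/(-100 + j(-19)) = (-119 + 201)/(-100 - 4*(-19)²) = 82/(-100 - 4*361) = 82/(-100 - 1444) = 82/(-1544) = 82*(-1/1544) = -41/772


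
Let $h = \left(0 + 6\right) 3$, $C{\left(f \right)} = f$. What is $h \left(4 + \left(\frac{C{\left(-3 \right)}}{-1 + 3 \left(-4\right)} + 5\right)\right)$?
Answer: $\frac{2160}{13} \approx 166.15$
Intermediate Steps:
$h = 18$ ($h = 6 \cdot 3 = 18$)
$h \left(4 + \left(\frac{C{\left(-3 \right)}}{-1 + 3 \left(-4\right)} + 5\right)\right) = 18 \left(4 + \left(\frac{1}{-1 + 3 \left(-4\right)} \left(-3\right) + 5\right)\right) = 18 \left(4 + \left(\frac{1}{-1 - 12} \left(-3\right) + 5\right)\right) = 18 \left(4 + \left(\frac{1}{-13} \left(-3\right) + 5\right)\right) = 18 \left(4 + \left(\left(- \frac{1}{13}\right) \left(-3\right) + 5\right)\right) = 18 \left(4 + \left(\frac{3}{13} + 5\right)\right) = 18 \left(4 + \frac{68}{13}\right) = 18 \cdot \frac{120}{13} = \frac{2160}{13}$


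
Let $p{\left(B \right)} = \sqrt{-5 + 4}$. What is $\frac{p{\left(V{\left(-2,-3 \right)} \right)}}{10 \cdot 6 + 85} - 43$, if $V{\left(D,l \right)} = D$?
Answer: $-43 + \frac{i}{145} \approx -43.0 + 0.0068966 i$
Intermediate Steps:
$p{\left(B \right)} = i$ ($p{\left(B \right)} = \sqrt{-1} = i$)
$\frac{p{\left(V{\left(-2,-3 \right)} \right)}}{10 \cdot 6 + 85} - 43 = \frac{i}{10 \cdot 6 + 85} - 43 = \frac{i}{60 + 85} - 43 = \frac{i}{145} - 43 = -43 + \frac{i}{145}$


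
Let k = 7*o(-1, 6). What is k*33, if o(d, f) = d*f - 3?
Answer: -2079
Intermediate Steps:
o(d, f) = -3 + d*f
k = -63 (k = 7*(-3 - 1*6) = 7*(-3 - 6) = 7*(-9) = -63)
k*33 = -63*33 = -2079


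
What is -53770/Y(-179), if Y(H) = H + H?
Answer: 26885/179 ≈ 150.20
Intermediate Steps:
Y(H) = 2*H
-53770/Y(-179) = -53770/(2*(-179)) = -53770/(-358) = -53770*(-1/358) = 26885/179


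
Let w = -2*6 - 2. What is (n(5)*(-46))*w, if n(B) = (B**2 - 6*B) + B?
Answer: 0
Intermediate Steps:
n(B) = B**2 - 5*B
w = -14 (w = -12 - 2 = -14)
(n(5)*(-46))*w = ((5*(-5 + 5))*(-46))*(-14) = ((5*0)*(-46))*(-14) = (0*(-46))*(-14) = 0*(-14) = 0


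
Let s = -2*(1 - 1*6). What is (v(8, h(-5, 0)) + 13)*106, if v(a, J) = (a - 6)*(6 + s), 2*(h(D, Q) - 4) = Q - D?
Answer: 4770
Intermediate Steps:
s = 10 (s = -2*(1 - 6) = -2*(-5) = 10)
h(D, Q) = 4 + Q/2 - D/2 (h(D, Q) = 4 + (Q - D)/2 = 4 + (Q/2 - D/2) = 4 + Q/2 - D/2)
v(a, J) = -96 + 16*a (v(a, J) = (a - 6)*(6 + 10) = (-6 + a)*16 = -96 + 16*a)
(v(8, h(-5, 0)) + 13)*106 = ((-96 + 16*8) + 13)*106 = ((-96 + 128) + 13)*106 = (32 + 13)*106 = 45*106 = 4770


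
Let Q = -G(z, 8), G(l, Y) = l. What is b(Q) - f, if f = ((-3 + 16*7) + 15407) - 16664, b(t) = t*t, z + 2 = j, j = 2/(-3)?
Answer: 10396/9 ≈ 1155.1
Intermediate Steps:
j = -⅔ (j = 2*(-⅓) = -⅔ ≈ -0.66667)
z = -8/3 (z = -2 - ⅔ = -8/3 ≈ -2.6667)
Q = 8/3 (Q = -1*(-8/3) = 8/3 ≈ 2.6667)
b(t) = t²
f = -1148 (f = ((-3 + 112) + 15407) - 16664 = (109 + 15407) - 16664 = 15516 - 16664 = -1148)
b(Q) - f = (8/3)² - 1*(-1148) = 64/9 + 1148 = 10396/9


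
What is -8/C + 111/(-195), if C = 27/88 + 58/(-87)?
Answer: 26753/1235 ≈ 21.662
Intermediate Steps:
C = -95/264 (C = 27*(1/88) + 58*(-1/87) = 27/88 - 2/3 = -95/264 ≈ -0.35985)
-8/C + 111/(-195) = -8/(-95/264) + 111/(-195) = -8*(-264/95) + 111*(-1/195) = 2112/95 - 37/65 = 26753/1235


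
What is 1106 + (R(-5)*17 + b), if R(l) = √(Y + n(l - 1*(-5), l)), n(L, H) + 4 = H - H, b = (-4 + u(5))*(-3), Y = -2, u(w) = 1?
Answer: 1115 + 17*I*√6 ≈ 1115.0 + 41.641*I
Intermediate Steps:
b = 9 (b = (-4 + 1)*(-3) = -3*(-3) = 9)
n(L, H) = -4 (n(L, H) = -4 + (H - H) = -4 + 0 = -4)
R(l) = I*√6 (R(l) = √(-2 - 4) = √(-6) = I*√6)
1106 + (R(-5)*17 + b) = 1106 + ((I*√6)*17 + 9) = 1106 + (17*I*√6 + 9) = 1106 + (9 + 17*I*√6) = 1115 + 17*I*√6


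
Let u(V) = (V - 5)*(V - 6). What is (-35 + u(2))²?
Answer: 529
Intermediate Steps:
u(V) = (-6 + V)*(-5 + V) (u(V) = (-5 + V)*(-6 + V) = (-6 + V)*(-5 + V))
(-35 + u(2))² = (-35 + (30 + 2² - 11*2))² = (-35 + (30 + 4 - 22))² = (-35 + 12)² = (-23)² = 529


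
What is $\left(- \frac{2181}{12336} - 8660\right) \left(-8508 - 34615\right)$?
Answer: $\frac{1535637930581}{4112} \approx 3.7345 \cdot 10^{8}$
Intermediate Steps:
$\left(- \frac{2181}{12336} - 8660\right) \left(-8508 - 34615\right) = \left(\left(-2181\right) \frac{1}{12336} - 8660\right) \left(-43123\right) = \left(- \frac{727}{4112} - 8660\right) \left(-43123\right) = \left(- \frac{35610647}{4112}\right) \left(-43123\right) = \frac{1535637930581}{4112}$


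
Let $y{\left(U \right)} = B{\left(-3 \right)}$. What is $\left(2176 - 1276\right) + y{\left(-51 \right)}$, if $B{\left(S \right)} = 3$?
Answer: $903$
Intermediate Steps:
$y{\left(U \right)} = 3$
$\left(2176 - 1276\right) + y{\left(-51 \right)} = \left(2176 - 1276\right) + 3 = 900 + 3 = 903$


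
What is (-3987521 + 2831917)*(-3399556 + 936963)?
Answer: 2845782321172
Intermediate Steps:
(-3987521 + 2831917)*(-3399556 + 936963) = -1155604*(-2462593) = 2845782321172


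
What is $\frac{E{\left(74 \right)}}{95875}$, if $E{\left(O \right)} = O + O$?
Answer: $\frac{148}{95875} \approx 0.0015437$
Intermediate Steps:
$E{\left(O \right)} = 2 O$
$\frac{E{\left(74 \right)}}{95875} = \frac{2 \cdot 74}{95875} = 148 \cdot \frac{1}{95875} = \frac{148}{95875}$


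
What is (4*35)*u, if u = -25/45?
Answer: -700/9 ≈ -77.778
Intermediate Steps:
u = -5/9 (u = -25*1/45 = -5/9 ≈ -0.55556)
(4*35)*u = (4*35)*(-5/9) = 140*(-5/9) = -700/9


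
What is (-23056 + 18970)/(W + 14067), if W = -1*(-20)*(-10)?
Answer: -4086/13867 ≈ -0.29466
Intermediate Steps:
W = -200 (W = 20*(-10) = -200)
(-23056 + 18970)/(W + 14067) = (-23056 + 18970)/(-200 + 14067) = -4086/13867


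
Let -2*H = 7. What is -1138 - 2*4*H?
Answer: -1110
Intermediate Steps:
H = -7/2 (H = -½*7 = -7/2 ≈ -3.5000)
-1138 - 2*4*H = -1138 - 2*4*(-7)/2 = -1138 - 8*(-7)/2 = -1138 - 1*(-28) = -1138 + 28 = -1110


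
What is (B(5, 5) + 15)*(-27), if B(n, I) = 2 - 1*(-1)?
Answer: -486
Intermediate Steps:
B(n, I) = 3 (B(n, I) = 2 + 1 = 3)
(B(5, 5) + 15)*(-27) = (3 + 15)*(-27) = 18*(-27) = -486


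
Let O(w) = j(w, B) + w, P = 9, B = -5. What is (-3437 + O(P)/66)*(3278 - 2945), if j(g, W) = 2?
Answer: -2288931/2 ≈ -1.1445e+6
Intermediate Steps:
O(w) = 2 + w
(-3437 + O(P)/66)*(3278 - 2945) = (-3437 + (2 + 9)/66)*(3278 - 2945) = (-3437 + 11*(1/66))*333 = (-3437 + ⅙)*333 = -20621/6*333 = -2288931/2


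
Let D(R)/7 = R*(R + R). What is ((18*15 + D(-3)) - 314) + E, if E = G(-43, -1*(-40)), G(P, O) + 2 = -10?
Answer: 70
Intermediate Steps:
D(R) = 14*R**2 (D(R) = 7*(R*(R + R)) = 7*(R*(2*R)) = 7*(2*R**2) = 14*R**2)
G(P, O) = -12 (G(P, O) = -2 - 10 = -12)
E = -12
((18*15 + D(-3)) - 314) + E = ((18*15 + 14*(-3)**2) - 314) - 12 = ((270 + 14*9) - 314) - 12 = ((270 + 126) - 314) - 12 = (396 - 314) - 12 = 82 - 12 = 70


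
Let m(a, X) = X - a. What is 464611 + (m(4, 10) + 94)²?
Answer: 474611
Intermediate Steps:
464611 + (m(4, 10) + 94)² = 464611 + ((10 - 1*4) + 94)² = 464611 + ((10 - 4) + 94)² = 464611 + (6 + 94)² = 464611 + 100² = 464611 + 10000 = 474611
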